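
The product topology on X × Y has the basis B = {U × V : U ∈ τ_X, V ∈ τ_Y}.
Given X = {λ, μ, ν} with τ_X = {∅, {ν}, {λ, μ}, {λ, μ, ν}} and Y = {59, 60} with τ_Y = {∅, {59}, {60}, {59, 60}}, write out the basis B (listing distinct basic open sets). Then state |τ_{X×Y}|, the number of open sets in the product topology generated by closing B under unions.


Basis B = {∅ × ∅, {ν} × {59}, {ν} × {60}, {λ, μ} × {59}, {λ, μ} × {60}, {ν} × {59, 60}, {λ, μ, ν} × {59}, {λ, μ, ν} × {60}, {λ, μ} × {59, 60}, {λ, μ, ν} × {59, 60}}; |τ_{X×Y}| = 16.

Enumerate products U × V with U ∈ τ_X, V ∈ τ_Y (deduplicated):
  ∅ × ∅ = {} (∅)
  {ν} × {59} = {(ν,59)}
  {ν} × {60} = {(ν,60)}
  {λ, μ} × {59} = {(λ,59), (μ,59)}
  {λ, μ} × {60} = {(λ,60), (μ,60)}
  {ν} × {59, 60} = {(ν,59), (ν,60)}
  {λ, μ, ν} × {59} = {(λ,59), (μ,59), (ν,59)}
  {λ, μ, ν} × {60} = {(λ,60), (μ,60), (ν,60)}
  {λ, μ} × {59, 60} = {(λ,59), (λ,60), (μ,59), (μ,60)}
  {λ, μ, ν} × {59, 60} = {(λ,59), (λ,60), (μ,59), (μ,60), (ν,59), (ν,60)}
These 10 distinct sets form the basis B.
Close under arbitrary unions to get τ_{X×Y}; counting gives |τ_{X×Y}| = 16.


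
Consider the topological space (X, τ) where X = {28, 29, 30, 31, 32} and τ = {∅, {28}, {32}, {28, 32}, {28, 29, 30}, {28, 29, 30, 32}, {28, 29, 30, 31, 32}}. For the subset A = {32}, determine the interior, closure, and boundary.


int(A) = {32}, cl(A) = {31, 32}, ∂A = {31}.

Closed sets in (X, τ) are complements of opens:
  closed(X, τ) = {∅, {31}, {31, 32}, {29, 30, 31}, {28, 29, 30, 31}, {29, 30, 31, 32}, {28, 29, 30, 31, 32}}.
int(A) = ⋃ {U ∈ τ : U ⊆ A}. Opens contained in A: ∅, {32}.
Taking the union of these: int(A) = {32}.
cl(A) = ⋂ {C closed : A ⊆ C}. Closed sets containing A: {31, 32}, {29, 30, 31, 32}, {28, 29, 30, 31, 32}.
Intersecting these: cl(A) = {31, 32}.
∂A = cl(A) ∖ int(A) = {31, 32} ∖ {32} = {31}.


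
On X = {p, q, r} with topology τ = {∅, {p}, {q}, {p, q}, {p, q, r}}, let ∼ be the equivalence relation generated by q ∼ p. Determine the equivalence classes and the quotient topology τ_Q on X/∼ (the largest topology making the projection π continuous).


X/∼ = {[p=q], [r]}; |τ_Q| = 3.

Equivalence classes: [p=q], [r].
Quotient map π: X → X/∼ sends p ↦ [p=q], q ↦ [p=q], r ↦ [r].
For each subset V ⊆ X/∼, compute π^{-1}(V) ⊆ X and check whether π^{-1}(V) ∈ τ. V is open in τ_Q iff π^{-1}(V) ∈ τ.
  V = {}: π^{-1}(V) = ∅ ∈ τ ✓.
  V = {[p=q]}: π^{-1}(V) = {p, q} ∈ τ ✓.
  V = {[r]}: π^{-1}(V) = {r} ∉ τ ✗.
  V = {[p=q], [r]}: π^{-1}(V) = {p, q, r} ∈ τ ✓.
Open sets in the quotient: τ_Q = {{}, {[p=q]}, {[p=q], [r]}} (3 elements).


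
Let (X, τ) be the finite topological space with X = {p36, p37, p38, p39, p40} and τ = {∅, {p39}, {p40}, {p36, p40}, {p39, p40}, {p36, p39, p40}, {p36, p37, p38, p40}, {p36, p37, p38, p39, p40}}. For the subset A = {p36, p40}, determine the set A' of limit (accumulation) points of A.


A' = {p36, p37, p38}

For each x ∈ X, list the open sets U ∈ τ with x ∈ U, then check whether U ∩ (A ∖ {x}) ≠ ∅ for every such U.
  x = p36: opens ∋ x are {p36, p40}, {p36, p39, p40}, {p36, p37, p38, p40}, {p36, p37, p38, p39, p40}; each meets A ∖ {p36}, so x IS a limit point.
  x = p37: opens ∋ x are {p36, p37, p38, p40}, {p36, p37, p38, p39, p40}; each meets A ∖ {p37}, so x IS a limit point.
  x = p38: opens ∋ x are {p36, p37, p38, p40}, {p36, p37, p38, p39, p40}; each meets A ∖ {p38}, so x IS a limit point.
  x = p39: open {p39} ∋ x has {p39} ∩ (A ∖ {p39}) = ∅, so x is NOT a limit point.
  x = p40: open {p40} ∋ x has {p40} ∩ (A ∖ {p40}) = ∅, so x is NOT a limit point.
Collecting: A' = {p36, p37, p38}.


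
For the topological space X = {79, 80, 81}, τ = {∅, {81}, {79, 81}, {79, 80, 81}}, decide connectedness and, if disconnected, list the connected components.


(X, τ) is connected.

Find clopen sets (U ∈ τ with X ∖ U ∈ τ):
  U = ∅, X ∖ U = {79, 80, 81} — both open, so U is clopen.
  U = {79, 80, 81}, X ∖ U = ∅ — both open, so U is clopen.
Only trivial clopens (∅ and X) exist, so (X, τ) is connected.
Compute connected components by grouping points that agree on all clopens:
  component: {79, 80, 81}


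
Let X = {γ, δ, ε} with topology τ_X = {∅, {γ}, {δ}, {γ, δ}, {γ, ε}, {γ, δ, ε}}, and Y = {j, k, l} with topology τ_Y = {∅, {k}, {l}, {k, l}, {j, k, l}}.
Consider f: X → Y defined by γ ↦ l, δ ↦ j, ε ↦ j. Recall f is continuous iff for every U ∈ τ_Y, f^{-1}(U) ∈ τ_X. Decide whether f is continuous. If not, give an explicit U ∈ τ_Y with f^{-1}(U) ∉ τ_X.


f IS continuous.

Compute f^{-1}(U) for each U ∈ τ_Y:
  U = ∅: f^{-1}(U) = ∅ ∈ τ_X ✓.
  U = {k}: f^{-1}(U) = ∅ ∈ τ_X ✓.
  U = {l}: f^{-1}(U) = {γ} ∈ τ_X ✓.
  U = {k, l}: f^{-1}(U) = {γ} ∈ τ_X ✓.
  U = {j, k, l}: f^{-1}(U) = {γ, δ, ε} ∈ τ_X ✓.
Every preimage lies in τ_X, so f IS continuous.


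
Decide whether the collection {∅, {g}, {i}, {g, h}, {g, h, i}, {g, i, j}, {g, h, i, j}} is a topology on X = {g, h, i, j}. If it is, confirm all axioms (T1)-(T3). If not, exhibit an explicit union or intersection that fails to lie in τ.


τ is NOT a topology on X.

Axiom (T1): ∅ ∈ τ? Yes; X ∈ τ? Yes.
Axiom (T2/T3): check pairwise unions and intersections of members of τ.
Counterexample for (T2): {g} ∪ {i} = {g, i} ∉ τ. Therefore τ is NOT a topology.


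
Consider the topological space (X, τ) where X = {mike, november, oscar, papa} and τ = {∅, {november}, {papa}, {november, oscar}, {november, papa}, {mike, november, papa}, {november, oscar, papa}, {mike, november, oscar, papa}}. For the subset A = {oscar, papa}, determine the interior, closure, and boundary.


int(A) = {papa}, cl(A) = {mike, oscar, papa}, ∂A = {mike, oscar}.

Closed sets in (X, τ) are complements of opens:
  closed(X, τ) = {∅, {mike}, {oscar}, {mike, oscar}, {mike, papa}, {mike, november, oscar}, {mike, oscar, papa}, {mike, november, oscar, papa}}.
int(A) = ⋃ {U ∈ τ : U ⊆ A}. Opens contained in A: ∅, {papa}.
Taking the union of these: int(A) = {papa}.
cl(A) = ⋂ {C closed : A ⊆ C}. Closed sets containing A: {mike, oscar, papa}, {mike, november, oscar, papa}.
Intersecting these: cl(A) = {mike, oscar, papa}.
∂A = cl(A) ∖ int(A) = {mike, oscar, papa} ∖ {papa} = {mike, oscar}.


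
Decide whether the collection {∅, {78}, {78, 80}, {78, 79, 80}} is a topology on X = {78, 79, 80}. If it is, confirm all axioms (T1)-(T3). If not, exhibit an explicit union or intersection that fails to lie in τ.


τ IS a topology on X.

Axiom (T1): ∅ ∈ τ? Yes; X ∈ τ? Yes.
Axiom (T2/T3): check pairwise unions and intersections of members of τ.
All pairwise intersections and unions checked — each lies in τ. Therefore τ satisfies (T1), (T2), (T3): it IS a topology on X.


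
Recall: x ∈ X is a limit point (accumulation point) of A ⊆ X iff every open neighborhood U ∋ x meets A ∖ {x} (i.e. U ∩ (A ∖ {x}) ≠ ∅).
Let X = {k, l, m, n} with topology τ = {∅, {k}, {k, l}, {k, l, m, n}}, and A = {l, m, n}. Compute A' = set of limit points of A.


A' = {m, n}

For each x ∈ X, list the open sets U ∈ τ with x ∈ U, then check whether U ∩ (A ∖ {x}) ≠ ∅ for every such U.
  x = k: open {k} ∋ x has {k} ∩ (A ∖ {k}) = ∅, so x is NOT a limit point.
  x = l: open {k, l} ∋ x has {k, l} ∩ (A ∖ {l}) = ∅, so x is NOT a limit point.
  x = m: opens ∋ x are {k, l, m, n}; each meets A ∖ {m}, so x IS a limit point.
  x = n: opens ∋ x are {k, l, m, n}; each meets A ∖ {n}, so x IS a limit point.
Collecting: A' = {m, n}.


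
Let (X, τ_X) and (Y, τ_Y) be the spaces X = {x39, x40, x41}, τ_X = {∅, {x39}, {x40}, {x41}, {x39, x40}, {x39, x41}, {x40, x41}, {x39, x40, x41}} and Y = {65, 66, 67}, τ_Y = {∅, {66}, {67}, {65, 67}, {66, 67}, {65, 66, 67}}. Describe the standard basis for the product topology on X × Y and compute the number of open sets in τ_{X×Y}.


Basis B = {∅ × ∅, {x39} × {66}, {x39} × {67}, {x40} × {66}, {x40} × {67}, {x41} × {66}, {x41} × {67}, {x39} × {65, 67}, {x39} × {66, 67}, {x39, x40} × {66}, {x39, x41} × {66}, {x39, x40} × {67}, {x39, x41} × {67}, {x40} × {65, 67}, {x40} × {66, 67}, {x40, x41} × {66}, {x40, x41} × {67}, {x41} × {65, 67}, {x41} × {66, 67}, {x39} × {65, 66, 67}, {x39, x40, x41} × {66}, {x39, x40, x41} × {67}, {x40} × {65, 66, 67}, {x41} × {65, 66, 67}, {x39, x40} × {65, 67}, {x39, x41} × {65, 67}, {x39, x40} × {66, 67}, {x39, x41} × {66, 67}, {x40, x41} × {65, 67}, {x40, x41} × {66, 67}, {x39, x40} × {65, 66, 67}, {x39, x41} × {65, 66, 67}, {x39, x40, x41} × {65, 67}, {x39, x40, x41} × {66, 67}, {x40, x41} × {65, 66, 67}, {x39, x40, x41} × {65, 66, 67}}; |τ_{X×Y}| = 216.

Enumerate products U × V with U ∈ τ_X, V ∈ τ_Y (deduplicated):
  ∅ × ∅ = {} (∅)
  {x39} × {66} = {(x39,66)}
  {x39} × {67} = {(x39,67)}
  {x40} × {66} = {(x40,66)}
  {x40} × {67} = {(x40,67)}
  {x41} × {66} = {(x41,66)}
  {x41} × {67} = {(x41,67)}
  {x39} × {65, 67} = {(x39,65), (x39,67)}
  {x39} × {66, 67} = {(x39,66), (x39,67)}
  {x39, x40} × {66} = {(x39,66), (x40,66)}
  {x39, x41} × {66} = {(x39,66), (x41,66)}
  {x39, x40} × {67} = {(x39,67), (x40,67)}
  {x39, x41} × {67} = {(x39,67), (x41,67)}
  {x40} × {65, 67} = {(x40,65), (x40,67)}
  {x40} × {66, 67} = {(x40,66), (x40,67)}
  {x40, x41} × {66} = {(x40,66), (x41,66)}
  {x40, x41} × {67} = {(x40,67), (x41,67)}
  {x41} × {65, 67} = {(x41,65), (x41,67)}
  {x41} × {66, 67} = {(x41,66), (x41,67)}
  {x39} × {65, 66, 67} = {(x39,65), (x39,66), (x39,67)}
  {x39, x40, x41} × {66} = {(x39,66), (x40,66), (x41,66)}
  {x39, x40, x41} × {67} = {(x39,67), (x40,67), (x41,67)}
  {x40} × {65, 66, 67} = {(x40,65), (x40,66), (x40,67)}
  {x41} × {65, 66, 67} = {(x41,65), (x41,66), (x41,67)}
  {x39, x40} × {65, 67} = {(x39,65), (x39,67), (x40,65), (x40,67)}
  {x39, x41} × {65, 67} = {(x39,65), (x39,67), (x41,65), (x41,67)}
  {x39, x40} × {66, 67} = {(x39,66), (x39,67), (x40,66), (x40,67)}
  {x39, x41} × {66, 67} = {(x39,66), (x39,67), (x41,66), (x41,67)}
  {x40, x41} × {65, 67} = {(x40,65), (x40,67), (x41,65), (x41,67)}
  {x40, x41} × {66, 67} = {(x40,66), (x40,67), (x41,66), (x41,67)}
  {x39, x40} × {65, 66, 67} = {(x39,65), (x39,66), (x39,67), (x40,65), (x40,66), (x40,67)}
  {x39, x41} × {65, 66, 67} = {(x39,65), (x39,66), (x39,67), (x41,65), (x41,66), (x41,67)}
  {x39, x40, x41} × {65, 67} = {(x39,65), (x39,67), (x40,65), (x40,67), (x41,65), (x41,67)}
  {x39, x40, x41} × {66, 67} = {(x39,66), (x39,67), (x40,66), (x40,67), (x41,66), (x41,67)}
  {x40, x41} × {65, 66, 67} = {(x40,65), (x40,66), (x40,67), (x41,65), (x41,66), (x41,67)}
  {x39, x40, x41} × {65, 66, 67} = {(x39,65), (x39,66), (x39,67), (x40,65), (x40,66), (x40,67), (x41,65), (x41,66), (x41,67)}
These 36 distinct sets form the basis B.
Close under arbitrary unions to get τ_{X×Y}; counting gives |τ_{X×Y}| = 216.


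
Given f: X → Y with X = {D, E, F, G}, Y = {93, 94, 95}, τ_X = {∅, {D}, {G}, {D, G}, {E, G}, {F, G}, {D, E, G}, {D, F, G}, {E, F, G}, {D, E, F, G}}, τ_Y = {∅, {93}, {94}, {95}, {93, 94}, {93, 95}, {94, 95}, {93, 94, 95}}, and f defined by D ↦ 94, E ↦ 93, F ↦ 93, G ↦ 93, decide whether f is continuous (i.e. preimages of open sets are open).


f IS continuous.

Compute f^{-1}(U) for each U ∈ τ_Y:
  U = ∅: f^{-1}(U) = ∅ ∈ τ_X ✓.
  U = {93}: f^{-1}(U) = {E, F, G} ∈ τ_X ✓.
  U = {94}: f^{-1}(U) = {D} ∈ τ_X ✓.
  U = {95}: f^{-1}(U) = ∅ ∈ τ_X ✓.
  U = {93, 94}: f^{-1}(U) = {D, E, F, G} ∈ τ_X ✓.
  U = {93, 95}: f^{-1}(U) = {E, F, G} ∈ τ_X ✓.
  U = {94, 95}: f^{-1}(U) = {D} ∈ τ_X ✓.
  U = {93, 94, 95}: f^{-1}(U) = {D, E, F, G} ∈ τ_X ✓.
Every preimage lies in τ_X, so f IS continuous.


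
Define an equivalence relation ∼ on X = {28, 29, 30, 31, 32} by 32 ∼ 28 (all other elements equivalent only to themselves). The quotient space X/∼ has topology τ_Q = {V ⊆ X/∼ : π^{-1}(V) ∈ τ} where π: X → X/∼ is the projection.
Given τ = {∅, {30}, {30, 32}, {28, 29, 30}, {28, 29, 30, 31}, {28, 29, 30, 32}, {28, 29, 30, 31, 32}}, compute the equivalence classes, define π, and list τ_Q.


X/∼ = {[28=32], [29], [30], [31]}; |τ_Q| = 4.

Equivalence classes: [28=32], [29], [30], [31].
Quotient map π: X → X/∼ sends 28 ↦ [28=32], 29 ↦ [29], 30 ↦ [30], 31 ↦ [31], 32 ↦ [28=32].
For each subset V ⊆ X/∼, compute π^{-1}(V) ⊆ X and check whether π^{-1}(V) ∈ τ. V is open in τ_Q iff π^{-1}(V) ∈ τ.
  V = {}: π^{-1}(V) = ∅ ∈ τ ✓.
  V = {[28=32]}: π^{-1}(V) = {28, 32} ∉ τ ✗.
  V = {[29]}: π^{-1}(V) = {29} ∉ τ ✗.
  V = {[28=32], [29]}: π^{-1}(V) = {28, 29, 32} ∉ τ ✗.
  V = {[30]}: π^{-1}(V) = {30} ∈ τ ✓.
  V = {[28=32], [30]}: π^{-1}(V) = {28, 30, 32} ∉ τ ✗.
  V = {[29], [30]}: π^{-1}(V) = {29, 30} ∉ τ ✗.
  V = {[28=32], [29], [30]}: π^{-1}(V) = {28, 29, 30, 32} ∈ τ ✓.
  V = {[31]}: π^{-1}(V) = {31} ∉ τ ✗.
  V = {[28=32], [31]}: π^{-1}(V) = {28, 31, 32} ∉ τ ✗.
  V = {[29], [31]}: π^{-1}(V) = {29, 31} ∉ τ ✗.
  V = {[28=32], [29], [31]}: π^{-1}(V) = {28, 29, 31, 32} ∉ τ ✗.
  V = {[30], [31]}: π^{-1}(V) = {30, 31} ∉ τ ✗.
  V = {[28=32], [30], [31]}: π^{-1}(V) = {28, 30, 31, 32} ∉ τ ✗.
  V = {[29], [30], [31]}: π^{-1}(V) = {29, 30, 31} ∉ τ ✗.
  V = {[28=32], [29], [30], [31]}: π^{-1}(V) = {28, 29, 30, 31, 32} ∈ τ ✓.
Open sets in the quotient: τ_Q = {{}, {[30]}, {[28=32], [29], [30]}, {[28=32], [29], [30], [31]}} (4 elements).


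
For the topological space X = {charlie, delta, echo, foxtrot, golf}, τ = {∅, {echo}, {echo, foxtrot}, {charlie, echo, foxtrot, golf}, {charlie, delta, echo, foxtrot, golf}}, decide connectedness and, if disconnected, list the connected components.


(X, τ) is connected.

Find clopen sets (U ∈ τ with X ∖ U ∈ τ):
  U = ∅, X ∖ U = {charlie, delta, echo, foxtrot, golf} — both open, so U is clopen.
  U = {charlie, delta, echo, foxtrot, golf}, X ∖ U = ∅ — both open, so U is clopen.
Only trivial clopens (∅ and X) exist, so (X, τ) is connected.
Compute connected components by grouping points that agree on all clopens:
  component: {charlie, delta, echo, foxtrot, golf}


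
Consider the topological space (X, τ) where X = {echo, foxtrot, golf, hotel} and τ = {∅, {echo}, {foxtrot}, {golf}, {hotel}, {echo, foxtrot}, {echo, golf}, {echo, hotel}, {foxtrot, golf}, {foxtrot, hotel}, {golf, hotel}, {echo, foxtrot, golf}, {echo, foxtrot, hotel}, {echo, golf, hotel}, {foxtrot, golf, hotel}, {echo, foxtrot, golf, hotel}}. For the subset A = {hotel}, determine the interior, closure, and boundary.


int(A) = {hotel}, cl(A) = {hotel}, ∂A = ∅.

Closed sets in (X, τ) are complements of opens:
  closed(X, τ) = {∅, {echo}, {foxtrot}, {golf}, {hotel}, {echo, foxtrot}, {echo, golf}, {echo, hotel}, {foxtrot, golf}, {foxtrot, hotel}, {golf, hotel}, {echo, foxtrot, golf}, {echo, foxtrot, hotel}, {echo, golf, hotel}, {foxtrot, golf, hotel}, {echo, foxtrot, golf, hotel}}.
int(A) = ⋃ {U ∈ τ : U ⊆ A}. Opens contained in A: ∅, {hotel}.
Taking the union of these: int(A) = {hotel}.
cl(A) = ⋂ {C closed : A ⊆ C}. Closed sets containing A: {hotel}, {echo, hotel}, {foxtrot, hotel}, {golf, hotel}, {echo, foxtrot, hotel}, {echo, golf, hotel}, {foxtrot, golf, hotel}, {echo, foxtrot, golf, hotel}.
Intersecting these: cl(A) = {hotel}.
∂A = cl(A) ∖ int(A) = {hotel} ∖ {hotel} = ∅.


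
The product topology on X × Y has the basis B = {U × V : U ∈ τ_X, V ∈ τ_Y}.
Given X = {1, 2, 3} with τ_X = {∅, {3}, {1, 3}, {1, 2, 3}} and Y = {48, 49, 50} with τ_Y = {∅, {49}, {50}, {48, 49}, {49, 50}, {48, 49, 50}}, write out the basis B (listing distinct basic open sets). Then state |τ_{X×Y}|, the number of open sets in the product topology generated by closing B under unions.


Basis B = {∅ × ∅, {3} × {49}, {3} × {50}, {1, 3} × {49}, {1, 3} × {50}, {3} × {48, 49}, {3} × {49, 50}, {1, 2, 3} × {49}, {1, 2, 3} × {50}, {3} × {48, 49, 50}, {1, 3} × {48, 49}, {1, 3} × {49, 50}, {1, 3} × {48, 49, 50}, {1, 2, 3} × {48, 49}, {1, 2, 3} × {49, 50}, {1, 2, 3} × {48, 49, 50}}; |τ_{X×Y}| = 40.

Enumerate products U × V with U ∈ τ_X, V ∈ τ_Y (deduplicated):
  ∅ × ∅ = {} (∅)
  {3} × {49} = {(3,49)}
  {3} × {50} = {(3,50)}
  {1, 3} × {49} = {(1,49), (3,49)}
  {1, 3} × {50} = {(1,50), (3,50)}
  {3} × {48, 49} = {(3,48), (3,49)}
  {3} × {49, 50} = {(3,49), (3,50)}
  {1, 2, 3} × {49} = {(1,49), (2,49), (3,49)}
  {1, 2, 3} × {50} = {(1,50), (2,50), (3,50)}
  {3} × {48, 49, 50} = {(3,48), (3,49), (3,50)}
  {1, 3} × {48, 49} = {(1,48), (1,49), (3,48), (3,49)}
  {1, 3} × {49, 50} = {(1,49), (1,50), (3,49), (3,50)}
  {1, 3} × {48, 49, 50} = {(1,48), (1,49), (1,50), (3,48), (3,49), (3,50)}
  {1, 2, 3} × {48, 49} = {(1,48), (1,49), (2,48), (2,49), (3,48), (3,49)}
  {1, 2, 3} × {49, 50} = {(1,49), (1,50), (2,49), (2,50), (3,49), (3,50)}
  {1, 2, 3} × {48, 49, 50} = {(1,48), (1,49), (1,50), (2,48), (2,49), (2,50), (3,48), (3,49), (3,50)}
These 16 distinct sets form the basis B.
Close under arbitrary unions to get τ_{X×Y}; counting gives |τ_{X×Y}| = 40.


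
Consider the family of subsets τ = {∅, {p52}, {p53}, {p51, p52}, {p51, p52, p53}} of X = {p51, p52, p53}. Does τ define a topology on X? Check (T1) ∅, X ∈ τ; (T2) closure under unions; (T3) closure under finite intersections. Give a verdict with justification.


τ is NOT a topology on X.

Axiom (T1): ∅ ∈ τ? Yes; X ∈ τ? Yes.
Axiom (T2/T3): check pairwise unions and intersections of members of τ.
Counterexample for (T2): {p52} ∪ {p53} = {p52, p53} ∉ τ. Therefore τ is NOT a topology.


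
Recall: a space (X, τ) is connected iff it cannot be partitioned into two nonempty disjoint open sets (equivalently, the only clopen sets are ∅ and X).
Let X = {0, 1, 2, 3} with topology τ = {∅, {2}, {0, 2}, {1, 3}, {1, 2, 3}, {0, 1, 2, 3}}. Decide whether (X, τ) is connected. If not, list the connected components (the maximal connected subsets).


(X, τ) is disconnected; components = [{0, 2}, {1, 3}].

Find clopen sets (U ∈ τ with X ∖ U ∈ τ):
  U = ∅, X ∖ U = {0, 1, 2, 3} — both open, so U is clopen.
  U = {0, 2}, X ∖ U = {1, 3} — both open, so U is clopen.
  U = {1, 3}, X ∖ U = {0, 2} — both open, so U is clopen.
  U = {0, 1, 2, 3}, X ∖ U = ∅ — both open, so U is clopen.
Nontrivial clopen(s) exist: e.g. {0, 2}. So (X, τ) is disconnected.
Compute connected components by grouping points that agree on all clopens:
  component: {0, 2}
  component: {1, 3}


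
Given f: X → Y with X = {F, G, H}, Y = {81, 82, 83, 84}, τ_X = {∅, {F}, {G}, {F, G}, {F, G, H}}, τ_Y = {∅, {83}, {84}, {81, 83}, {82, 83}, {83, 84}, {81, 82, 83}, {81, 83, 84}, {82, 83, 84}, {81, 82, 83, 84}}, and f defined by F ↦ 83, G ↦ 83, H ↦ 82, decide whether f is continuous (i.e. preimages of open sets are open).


f IS continuous.

Compute f^{-1}(U) for each U ∈ τ_Y:
  U = ∅: f^{-1}(U) = ∅ ∈ τ_X ✓.
  U = {83}: f^{-1}(U) = {F, G} ∈ τ_X ✓.
  U = {84}: f^{-1}(U) = ∅ ∈ τ_X ✓.
  U = {81, 83}: f^{-1}(U) = {F, G} ∈ τ_X ✓.
  U = {82, 83}: f^{-1}(U) = {F, G, H} ∈ τ_X ✓.
  U = {83, 84}: f^{-1}(U) = {F, G} ∈ τ_X ✓.
  U = {81, 82, 83}: f^{-1}(U) = {F, G, H} ∈ τ_X ✓.
  U = {81, 83, 84}: f^{-1}(U) = {F, G} ∈ τ_X ✓.
  U = {82, 83, 84}: f^{-1}(U) = {F, G, H} ∈ τ_X ✓.
  U = {81, 82, 83, 84}: f^{-1}(U) = {F, G, H} ∈ τ_X ✓.
Every preimage lies in τ_X, so f IS continuous.


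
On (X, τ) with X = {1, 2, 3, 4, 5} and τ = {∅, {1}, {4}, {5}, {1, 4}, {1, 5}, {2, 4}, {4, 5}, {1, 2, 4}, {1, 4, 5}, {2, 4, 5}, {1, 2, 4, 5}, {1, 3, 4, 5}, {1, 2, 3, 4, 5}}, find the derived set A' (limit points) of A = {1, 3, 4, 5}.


A' = {2, 3}

For each x ∈ X, list the open sets U ∈ τ with x ∈ U, then check whether U ∩ (A ∖ {x}) ≠ ∅ for every such U.
  x = 1: open {1} ∋ x has {1} ∩ (A ∖ {1}) = ∅, so x is NOT a limit point.
  x = 2: opens ∋ x are {2, 4}, {1, 2, 4}, {2, 4, 5}, {1, 2, 4, 5}, {1, 2, 3, 4, 5}; each meets A ∖ {2}, so x IS a limit point.
  x = 3: opens ∋ x are {1, 3, 4, 5}, {1, 2, 3, 4, 5}; each meets A ∖ {3}, so x IS a limit point.
  x = 4: open {4} ∋ x has {4} ∩ (A ∖ {4}) = ∅, so x is NOT a limit point.
  x = 5: open {5} ∋ x has {5} ∩ (A ∖ {5}) = ∅, so x is NOT a limit point.
Collecting: A' = {2, 3}.


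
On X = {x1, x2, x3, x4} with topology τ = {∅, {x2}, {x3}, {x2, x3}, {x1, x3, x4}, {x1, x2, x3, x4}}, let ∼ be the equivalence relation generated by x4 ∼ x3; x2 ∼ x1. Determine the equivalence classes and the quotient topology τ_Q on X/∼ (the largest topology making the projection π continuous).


X/∼ = {[x1=x2], [x3=x4]}; |τ_Q| = 2.

Equivalence classes: [x1=x2], [x3=x4].
Quotient map π: X → X/∼ sends x1 ↦ [x1=x2], x2 ↦ [x1=x2], x3 ↦ [x3=x4], x4 ↦ [x3=x4].
For each subset V ⊆ X/∼, compute π^{-1}(V) ⊆ X and check whether π^{-1}(V) ∈ τ. V is open in τ_Q iff π^{-1}(V) ∈ τ.
  V = {}: π^{-1}(V) = ∅ ∈ τ ✓.
  V = {[x1=x2]}: π^{-1}(V) = {x1, x2} ∉ τ ✗.
  V = {[x3=x4]}: π^{-1}(V) = {x3, x4} ∉ τ ✗.
  V = {[x1=x2], [x3=x4]}: π^{-1}(V) = {x1, x2, x3, x4} ∈ τ ✓.
Open sets in the quotient: τ_Q = {{}, {[x1=x2], [x3=x4]}} (2 elements).


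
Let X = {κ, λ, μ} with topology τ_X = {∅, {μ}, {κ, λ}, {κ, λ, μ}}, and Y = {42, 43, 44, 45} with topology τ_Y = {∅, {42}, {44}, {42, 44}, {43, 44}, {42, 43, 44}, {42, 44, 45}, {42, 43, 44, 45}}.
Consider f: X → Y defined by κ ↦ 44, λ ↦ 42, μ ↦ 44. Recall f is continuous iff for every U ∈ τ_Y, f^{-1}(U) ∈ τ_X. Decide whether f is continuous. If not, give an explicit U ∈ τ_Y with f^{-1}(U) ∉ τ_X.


f is NOT continuous.

Compute f^{-1}(U) for each U ∈ τ_Y:
  U = ∅: f^{-1}(U) = ∅ ∈ τ_X ✓.
  U = {42}: f^{-1}(U) = {λ} ∉ τ_X ✗.
  U = {44}: f^{-1}(U) = {κ, μ} ∉ τ_X ✗.
  U = {42, 44}: f^{-1}(U) = {κ, λ, μ} ∈ τ_X ✓.
  U = {43, 44}: f^{-1}(U) = {κ, μ} ∉ τ_X ✗.
  U = {42, 43, 44}: f^{-1}(U) = {κ, λ, μ} ∈ τ_X ✓.
  U = {42, 44, 45}: f^{-1}(U) = {κ, λ, μ} ∈ τ_X ✓.
  U = {42, 43, 44, 45}: f^{-1}(U) = {κ, λ, μ} ∈ τ_X ✓.
Found U = {42} with f^{-1}(U) = {λ} not in τ_X. Therefore f is NOT continuous.


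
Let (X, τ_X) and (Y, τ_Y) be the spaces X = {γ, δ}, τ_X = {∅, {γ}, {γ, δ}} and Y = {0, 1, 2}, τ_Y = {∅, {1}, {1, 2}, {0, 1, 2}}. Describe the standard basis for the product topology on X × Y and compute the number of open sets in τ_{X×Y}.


Basis B = {∅ × ∅, {γ} × {1}, {γ} × {1, 2}, {γ, δ} × {1}, {γ} × {0, 1, 2}, {γ, δ} × {1, 2}, {γ, δ} × {0, 1, 2}}; |τ_{X×Y}| = 10.

Enumerate products U × V with U ∈ τ_X, V ∈ τ_Y (deduplicated):
  ∅ × ∅ = {} (∅)
  {γ} × {1} = {(γ,1)}
  {γ} × {1, 2} = {(γ,1), (γ,2)}
  {γ, δ} × {1} = {(γ,1), (δ,1)}
  {γ} × {0, 1, 2} = {(γ,0), (γ,1), (γ,2)}
  {γ, δ} × {1, 2} = {(γ,1), (γ,2), (δ,1), (δ,2)}
  {γ, δ} × {0, 1, 2} = {(γ,0), (γ,1), (γ,2), (δ,0), (δ,1), (δ,2)}
These 7 distinct sets form the basis B.
Close under arbitrary unions to get τ_{X×Y}; counting gives |τ_{X×Y}| = 10.


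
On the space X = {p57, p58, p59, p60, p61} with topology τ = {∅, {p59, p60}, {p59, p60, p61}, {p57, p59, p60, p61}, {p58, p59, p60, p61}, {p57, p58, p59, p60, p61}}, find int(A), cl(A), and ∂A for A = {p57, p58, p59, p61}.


int(A) = ∅, cl(A) = {p57, p58, p59, p60, p61}, ∂A = {p57, p58, p59, p60, p61}.

Closed sets in (X, τ) are complements of opens:
  closed(X, τ) = {∅, {p57}, {p58}, {p57, p58}, {p57, p58, p61}, {p57, p58, p59, p60, p61}}.
int(A) = ⋃ {U ∈ τ : U ⊆ A}. Opens contained in A: ∅.
Taking the union of these: int(A) = ∅.
cl(A) = ⋂ {C closed : A ⊆ C}. Closed sets containing A: {p57, p58, p59, p60, p61}.
Intersecting these: cl(A) = {p57, p58, p59, p60, p61}.
∂A = cl(A) ∖ int(A) = {p57, p58, p59, p60, p61} ∖ ∅ = {p57, p58, p59, p60, p61}.


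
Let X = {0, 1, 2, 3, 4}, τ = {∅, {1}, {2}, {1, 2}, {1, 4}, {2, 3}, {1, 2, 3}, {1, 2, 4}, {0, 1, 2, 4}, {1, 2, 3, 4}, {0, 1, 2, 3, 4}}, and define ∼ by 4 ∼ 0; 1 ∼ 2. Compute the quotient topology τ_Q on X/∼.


X/∼ = {[0=4], [1=2], [3]}; |τ_Q| = 5.

Equivalence classes: [0=4], [1=2], [3].
Quotient map π: X → X/∼ sends 0 ↦ [0=4], 1 ↦ [1=2], 2 ↦ [1=2], 3 ↦ [3], 4 ↦ [0=4].
For each subset V ⊆ X/∼, compute π^{-1}(V) ⊆ X and check whether π^{-1}(V) ∈ τ. V is open in τ_Q iff π^{-1}(V) ∈ τ.
  V = {}: π^{-1}(V) = ∅ ∈ τ ✓.
  V = {[0=4]}: π^{-1}(V) = {0, 4} ∉ τ ✗.
  V = {[1=2]}: π^{-1}(V) = {1, 2} ∈ τ ✓.
  V = {[0=4], [1=2]}: π^{-1}(V) = {0, 1, 2, 4} ∈ τ ✓.
  V = {[3]}: π^{-1}(V) = {3} ∉ τ ✗.
  V = {[0=4], [3]}: π^{-1}(V) = {0, 3, 4} ∉ τ ✗.
  V = {[1=2], [3]}: π^{-1}(V) = {1, 2, 3} ∈ τ ✓.
  V = {[0=4], [1=2], [3]}: π^{-1}(V) = {0, 1, 2, 3, 4} ∈ τ ✓.
Open sets in the quotient: τ_Q = {{}, {[1=2]}, {[0=4], [1=2]}, {[1=2], [3]}, {[0=4], [1=2], [3]}} (5 elements).


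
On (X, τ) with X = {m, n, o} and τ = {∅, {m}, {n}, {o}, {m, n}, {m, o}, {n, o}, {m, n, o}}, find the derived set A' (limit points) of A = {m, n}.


A' = ∅

For each x ∈ X, list the open sets U ∈ τ with x ∈ U, then check whether U ∩ (A ∖ {x}) ≠ ∅ for every such U.
  x = m: open {m} ∋ x has {m} ∩ (A ∖ {m}) = ∅, so x is NOT a limit point.
  x = n: open {n} ∋ x has {n} ∩ (A ∖ {n}) = ∅, so x is NOT a limit point.
  x = o: open {o} ∋ x has {o} ∩ (A ∖ {o}) = ∅, so x is NOT a limit point.
Collecting: A' = ∅.


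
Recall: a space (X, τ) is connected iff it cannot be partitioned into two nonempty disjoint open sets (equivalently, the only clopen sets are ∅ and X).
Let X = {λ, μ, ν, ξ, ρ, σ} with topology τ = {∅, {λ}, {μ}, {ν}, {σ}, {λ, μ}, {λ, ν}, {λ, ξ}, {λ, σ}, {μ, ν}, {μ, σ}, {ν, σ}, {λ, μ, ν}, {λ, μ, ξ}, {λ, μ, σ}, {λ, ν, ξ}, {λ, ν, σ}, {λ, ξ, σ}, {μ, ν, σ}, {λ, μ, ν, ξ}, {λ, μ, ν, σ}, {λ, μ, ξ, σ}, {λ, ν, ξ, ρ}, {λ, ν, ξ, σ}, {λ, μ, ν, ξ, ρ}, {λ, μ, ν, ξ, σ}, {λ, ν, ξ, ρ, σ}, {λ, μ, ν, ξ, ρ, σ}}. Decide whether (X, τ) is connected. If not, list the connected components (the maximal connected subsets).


(X, τ) is disconnected; components = [{μ}, {σ}, {λ, ν, ξ, ρ}].

Find clopen sets (U ∈ τ with X ∖ U ∈ τ):
  U = ∅, X ∖ U = {λ, μ, ν, ξ, ρ, σ} — both open, so U is clopen.
  U = {μ}, X ∖ U = {λ, ν, ξ, ρ, σ} — both open, so U is clopen.
  U = {σ}, X ∖ U = {λ, μ, ν, ξ, ρ} — both open, so U is clopen.
  U = {μ, σ}, X ∖ U = {λ, ν, ξ, ρ} — both open, so U is clopen.
  U = {λ, ν, ξ, ρ}, X ∖ U = {μ, σ} — both open, so U is clopen.
  U = {λ, μ, ν, ξ, ρ}, X ∖ U = {σ} — both open, so U is clopen.
  U = {λ, ν, ξ, ρ, σ}, X ∖ U = {μ} — both open, so U is clopen.
  U = {λ, μ, ν, ξ, ρ, σ}, X ∖ U = ∅ — both open, so U is clopen.
Nontrivial clopen(s) exist: e.g. {μ}. So (X, τ) is disconnected.
Compute connected components by grouping points that agree on all clopens:
  component: {μ}
  component: {σ}
  component: {λ, ν, ξ, ρ}


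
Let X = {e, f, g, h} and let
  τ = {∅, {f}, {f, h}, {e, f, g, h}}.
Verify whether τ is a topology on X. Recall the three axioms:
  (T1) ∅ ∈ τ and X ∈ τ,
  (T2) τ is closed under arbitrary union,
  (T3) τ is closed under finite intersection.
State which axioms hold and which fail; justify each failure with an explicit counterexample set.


τ IS a topology on X.

Axiom (T1): ∅ ∈ τ? Yes; X ∈ τ? Yes.
Axiom (T2/T3): check pairwise unions and intersections of members of τ.
All pairwise intersections and unions checked — each lies in τ. Therefore τ satisfies (T1), (T2), (T3): it IS a topology on X.


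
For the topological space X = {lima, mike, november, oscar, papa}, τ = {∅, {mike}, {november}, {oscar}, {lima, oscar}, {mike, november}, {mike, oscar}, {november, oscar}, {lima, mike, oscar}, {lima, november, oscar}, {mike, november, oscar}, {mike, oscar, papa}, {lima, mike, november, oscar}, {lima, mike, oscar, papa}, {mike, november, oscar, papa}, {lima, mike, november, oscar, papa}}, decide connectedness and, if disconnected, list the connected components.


(X, τ) is disconnected; components = [{november}, {lima, mike, oscar, papa}].

Find clopen sets (U ∈ τ with X ∖ U ∈ τ):
  U = ∅, X ∖ U = {lima, mike, november, oscar, papa} — both open, so U is clopen.
  U = {november}, X ∖ U = {lima, mike, oscar, papa} — both open, so U is clopen.
  U = {lima, mike, oscar, papa}, X ∖ U = {november} — both open, so U is clopen.
  U = {lima, mike, november, oscar, papa}, X ∖ U = ∅ — both open, so U is clopen.
Nontrivial clopen(s) exist: e.g. {november}. So (X, τ) is disconnected.
Compute connected components by grouping points that agree on all clopens:
  component: {november}
  component: {lima, mike, oscar, papa}


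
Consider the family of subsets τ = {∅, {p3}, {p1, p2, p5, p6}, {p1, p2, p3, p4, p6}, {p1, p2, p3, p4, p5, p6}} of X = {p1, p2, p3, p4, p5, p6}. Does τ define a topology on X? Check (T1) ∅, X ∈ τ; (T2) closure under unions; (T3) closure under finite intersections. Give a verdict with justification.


τ is NOT a topology on X.

Axiom (T1): ∅ ∈ τ? Yes; X ∈ τ? Yes.
Axiom (T2/T3): check pairwise unions and intersections of members of τ.
Counterexample for (T2): {p3} ∪ {p1, p2, p5, p6} = {p1, p2, p3, p5, p6} ∉ τ. Therefore τ is NOT a topology.


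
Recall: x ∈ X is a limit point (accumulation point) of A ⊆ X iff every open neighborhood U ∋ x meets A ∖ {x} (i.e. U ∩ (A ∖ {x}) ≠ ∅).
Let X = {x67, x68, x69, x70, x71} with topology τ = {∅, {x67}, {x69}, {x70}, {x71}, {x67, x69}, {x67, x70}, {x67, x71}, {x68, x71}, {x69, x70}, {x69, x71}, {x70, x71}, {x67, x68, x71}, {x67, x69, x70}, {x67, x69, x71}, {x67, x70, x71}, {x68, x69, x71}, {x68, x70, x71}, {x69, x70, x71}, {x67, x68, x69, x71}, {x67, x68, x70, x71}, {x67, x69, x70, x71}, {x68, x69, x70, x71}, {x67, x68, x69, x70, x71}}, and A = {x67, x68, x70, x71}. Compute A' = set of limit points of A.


A' = {x68}

For each x ∈ X, list the open sets U ∈ τ with x ∈ U, then check whether U ∩ (A ∖ {x}) ≠ ∅ for every such U.
  x = x67: open {x67} ∋ x has {x67} ∩ (A ∖ {x67}) = ∅, so x is NOT a limit point.
  x = x68: opens ∋ x are {x68, x71}, {x67, x68, x71}, {x68, x69, x71}, {x68, x70, x71}, {x67, x68, x69, x71}, {x67, x68, x70, x71}, {x68, x69, x70, x71}, {x67, x68, x69, x70, x71}; each meets A ∖ {x68}, so x IS a limit point.
  x = x69: open {x69} ∋ x has {x69} ∩ (A ∖ {x69}) = ∅, so x is NOT a limit point.
  x = x70: open {x70} ∋ x has {x70} ∩ (A ∖ {x70}) = ∅, so x is NOT a limit point.
  x = x71: open {x71} ∋ x has {x71} ∩ (A ∖ {x71}) = ∅, so x is NOT a limit point.
Collecting: A' = {x68}.


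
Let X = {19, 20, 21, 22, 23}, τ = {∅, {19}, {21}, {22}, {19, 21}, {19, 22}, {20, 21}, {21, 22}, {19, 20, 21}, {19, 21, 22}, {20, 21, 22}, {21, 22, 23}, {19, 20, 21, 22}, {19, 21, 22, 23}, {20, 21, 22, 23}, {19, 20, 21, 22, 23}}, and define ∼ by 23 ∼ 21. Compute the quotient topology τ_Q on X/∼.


X/∼ = {[19], [20], [21=23], [22]}; |τ_Q| = 8.

Equivalence classes: [19], [20], [21=23], [22].
Quotient map π: X → X/∼ sends 19 ↦ [19], 20 ↦ [20], 21 ↦ [21=23], 22 ↦ [22], 23 ↦ [21=23].
For each subset V ⊆ X/∼, compute π^{-1}(V) ⊆ X and check whether π^{-1}(V) ∈ τ. V is open in τ_Q iff π^{-1}(V) ∈ τ.
  V = {}: π^{-1}(V) = ∅ ∈ τ ✓.
  V = {[19]}: π^{-1}(V) = {19} ∈ τ ✓.
  V = {[20]}: π^{-1}(V) = {20} ∉ τ ✗.
  V = {[19], [20]}: π^{-1}(V) = {19, 20} ∉ τ ✗.
  V = {[21=23]}: π^{-1}(V) = {21, 23} ∉ τ ✗.
  V = {[19], [21=23]}: π^{-1}(V) = {19, 21, 23} ∉ τ ✗.
  V = {[20], [21=23]}: π^{-1}(V) = {20, 21, 23} ∉ τ ✗.
  V = {[19], [20], [21=23]}: π^{-1}(V) = {19, 20, 21, 23} ∉ τ ✗.
  V = {[22]}: π^{-1}(V) = {22} ∈ τ ✓.
  V = {[19], [22]}: π^{-1}(V) = {19, 22} ∈ τ ✓.
  V = {[20], [22]}: π^{-1}(V) = {20, 22} ∉ τ ✗.
  V = {[19], [20], [22]}: π^{-1}(V) = {19, 20, 22} ∉ τ ✗.
  V = {[21=23], [22]}: π^{-1}(V) = {21, 22, 23} ∈ τ ✓.
  V = {[19], [21=23], [22]}: π^{-1}(V) = {19, 21, 22, 23} ∈ τ ✓.
  V = {[20], [21=23], [22]}: π^{-1}(V) = {20, 21, 22, 23} ∈ τ ✓.
  V = {[19], [20], [21=23], [22]}: π^{-1}(V) = {19, 20, 21, 22, 23} ∈ τ ✓.
Open sets in the quotient: τ_Q = {{}, {[19]}, {[22]}, {[19], [22]}, {[21=23], [22]}, {[19], [21=23], [22]}, {[20], [21=23], [22]}, {[19], [20], [21=23], [22]}} (8 elements).


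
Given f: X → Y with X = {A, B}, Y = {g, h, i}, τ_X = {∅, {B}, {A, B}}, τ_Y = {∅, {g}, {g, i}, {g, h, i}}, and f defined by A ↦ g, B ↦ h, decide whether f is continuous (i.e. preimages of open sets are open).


f is NOT continuous.

Compute f^{-1}(U) for each U ∈ τ_Y:
  U = ∅: f^{-1}(U) = ∅ ∈ τ_X ✓.
  U = {g}: f^{-1}(U) = {A} ∉ τ_X ✗.
  U = {g, i}: f^{-1}(U) = {A} ∉ τ_X ✗.
  U = {g, h, i}: f^{-1}(U) = {A, B} ∈ τ_X ✓.
Found U = {g} with f^{-1}(U) = {A} not in τ_X. Therefore f is NOT continuous.


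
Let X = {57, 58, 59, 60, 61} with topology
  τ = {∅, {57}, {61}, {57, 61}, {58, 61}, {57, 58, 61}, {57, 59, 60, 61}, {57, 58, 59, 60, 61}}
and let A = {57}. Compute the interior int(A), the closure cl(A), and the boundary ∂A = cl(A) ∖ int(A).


int(A) = {57}, cl(A) = {57, 59, 60}, ∂A = {59, 60}.

Closed sets in (X, τ) are complements of opens:
  closed(X, τ) = {∅, {58}, {59, 60}, {57, 59, 60}, {58, 59, 60}, {57, 58, 59, 60}, {58, 59, 60, 61}, {57, 58, 59, 60, 61}}.
int(A) = ⋃ {U ∈ τ : U ⊆ A}. Opens contained in A: ∅, {57}.
Taking the union of these: int(A) = {57}.
cl(A) = ⋂ {C closed : A ⊆ C}. Closed sets containing A: {57, 59, 60}, {57, 58, 59, 60}, {57, 58, 59, 60, 61}.
Intersecting these: cl(A) = {57, 59, 60}.
∂A = cl(A) ∖ int(A) = {57, 59, 60} ∖ {57} = {59, 60}.


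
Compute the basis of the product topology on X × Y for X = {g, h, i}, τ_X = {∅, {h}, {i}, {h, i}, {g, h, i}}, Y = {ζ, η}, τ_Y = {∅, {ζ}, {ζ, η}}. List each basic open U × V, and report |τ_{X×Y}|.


Basis B = {∅ × ∅, {h} × {ζ}, {i} × {ζ}, {h} × {ζ, η}, {h, i} × {ζ}, {i} × {ζ, η}, {g, h, i} × {ζ}, {h, i} × {ζ, η}, {g, h, i} × {ζ, η}}; |τ_{X×Y}| = 14.

Enumerate products U × V with U ∈ τ_X, V ∈ τ_Y (deduplicated):
  ∅ × ∅ = {} (∅)
  {h} × {ζ} = {(h,ζ)}
  {i} × {ζ} = {(i,ζ)}
  {h} × {ζ, η} = {(h,ζ), (h,η)}
  {h, i} × {ζ} = {(h,ζ), (i,ζ)}
  {i} × {ζ, η} = {(i,ζ), (i,η)}
  {g, h, i} × {ζ} = {(g,ζ), (h,ζ), (i,ζ)}
  {h, i} × {ζ, η} = {(h,ζ), (h,η), (i,ζ), (i,η)}
  {g, h, i} × {ζ, η} = {(g,ζ), (g,η), (h,ζ), (h,η), (i,ζ), (i,η)}
These 9 distinct sets form the basis B.
Close under arbitrary unions to get τ_{X×Y}; counting gives |τ_{X×Y}| = 14.


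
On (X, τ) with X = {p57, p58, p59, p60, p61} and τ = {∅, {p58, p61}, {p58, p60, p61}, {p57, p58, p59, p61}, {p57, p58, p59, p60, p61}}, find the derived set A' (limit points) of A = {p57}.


A' = {p59}

For each x ∈ X, list the open sets U ∈ τ with x ∈ U, then check whether U ∩ (A ∖ {x}) ≠ ∅ for every such U.
  x = p57: open {p57, p58, p59, p61} ∋ x has {p57, p58, p59, p61} ∩ (A ∖ {p57}) = ∅, so x is NOT a limit point.
  x = p58: open {p58, p61} ∋ x has {p58, p61} ∩ (A ∖ {p58}) = ∅, so x is NOT a limit point.
  x = p59: opens ∋ x are {p57, p58, p59, p61}, {p57, p58, p59, p60, p61}; each meets A ∖ {p59}, so x IS a limit point.
  x = p60: open {p58, p60, p61} ∋ x has {p58, p60, p61} ∩ (A ∖ {p60}) = ∅, so x is NOT a limit point.
  x = p61: open {p58, p61} ∋ x has {p58, p61} ∩ (A ∖ {p61}) = ∅, so x is NOT a limit point.
Collecting: A' = {p59}.


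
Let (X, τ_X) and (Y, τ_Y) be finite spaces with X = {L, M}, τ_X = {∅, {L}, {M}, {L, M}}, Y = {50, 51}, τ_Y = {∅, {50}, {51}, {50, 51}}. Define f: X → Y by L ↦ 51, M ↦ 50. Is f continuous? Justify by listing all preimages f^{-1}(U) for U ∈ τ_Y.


f IS continuous.

Compute f^{-1}(U) for each U ∈ τ_Y:
  U = ∅: f^{-1}(U) = ∅ ∈ τ_X ✓.
  U = {50}: f^{-1}(U) = {M} ∈ τ_X ✓.
  U = {51}: f^{-1}(U) = {L} ∈ τ_X ✓.
  U = {50, 51}: f^{-1}(U) = {L, M} ∈ τ_X ✓.
Every preimage lies in τ_X, so f IS continuous.


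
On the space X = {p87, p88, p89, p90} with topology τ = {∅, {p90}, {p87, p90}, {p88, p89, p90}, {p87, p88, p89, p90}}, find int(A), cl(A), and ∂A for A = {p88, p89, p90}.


int(A) = {p88, p89, p90}, cl(A) = {p87, p88, p89, p90}, ∂A = {p87}.

Closed sets in (X, τ) are complements of opens:
  closed(X, τ) = {∅, {p87}, {p88, p89}, {p87, p88, p89}, {p87, p88, p89, p90}}.
int(A) = ⋃ {U ∈ τ : U ⊆ A}. Opens contained in A: ∅, {p90}, {p88, p89, p90}.
Taking the union of these: int(A) = {p88, p89, p90}.
cl(A) = ⋂ {C closed : A ⊆ C}. Closed sets containing A: {p87, p88, p89, p90}.
Intersecting these: cl(A) = {p87, p88, p89, p90}.
∂A = cl(A) ∖ int(A) = {p87, p88, p89, p90} ∖ {p88, p89, p90} = {p87}.


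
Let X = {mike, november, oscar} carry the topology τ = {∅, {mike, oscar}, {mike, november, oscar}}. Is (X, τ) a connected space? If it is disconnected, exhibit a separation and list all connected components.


(X, τ) is connected.

Find clopen sets (U ∈ τ with X ∖ U ∈ τ):
  U = ∅, X ∖ U = {mike, november, oscar} — both open, so U is clopen.
  U = {mike, november, oscar}, X ∖ U = ∅ — both open, so U is clopen.
Only trivial clopens (∅ and X) exist, so (X, τ) is connected.
Compute connected components by grouping points that agree on all clopens:
  component: {mike, november, oscar}


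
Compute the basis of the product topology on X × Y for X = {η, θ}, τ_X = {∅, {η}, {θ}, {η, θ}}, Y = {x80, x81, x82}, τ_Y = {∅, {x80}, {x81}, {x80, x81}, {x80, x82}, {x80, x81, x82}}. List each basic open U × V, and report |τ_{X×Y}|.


Basis B = {∅ × ∅, {η} × {x80}, {η} × {x81}, {θ} × {x80}, {θ} × {x81}, {η} × {x80, x81}, {η} × {x80, x82}, {η, θ} × {x80}, {η, θ} × {x81}, {θ} × {x80, x81}, {θ} × {x80, x82}, {η} × {x80, x81, x82}, {θ} × {x80, x81, x82}, {η, θ} × {x80, x81}, {η, θ} × {x80, x82}, {η, θ} × {x80, x81, x82}}; |τ_{X×Y}| = 36.

Enumerate products U × V with U ∈ τ_X, V ∈ τ_Y (deduplicated):
  ∅ × ∅ = {} (∅)
  {η} × {x80} = {(η,x80)}
  {η} × {x81} = {(η,x81)}
  {θ} × {x80} = {(θ,x80)}
  {θ} × {x81} = {(θ,x81)}
  {η} × {x80, x81} = {(η,x80), (η,x81)}
  {η} × {x80, x82} = {(η,x80), (η,x82)}
  {η, θ} × {x80} = {(η,x80), (θ,x80)}
  {η, θ} × {x81} = {(η,x81), (θ,x81)}
  {θ} × {x80, x81} = {(θ,x80), (θ,x81)}
  {θ} × {x80, x82} = {(θ,x80), (θ,x82)}
  {η} × {x80, x81, x82} = {(η,x80), (η,x81), (η,x82)}
  {θ} × {x80, x81, x82} = {(θ,x80), (θ,x81), (θ,x82)}
  {η, θ} × {x80, x81} = {(η,x80), (η,x81), (θ,x80), (θ,x81)}
  {η, θ} × {x80, x82} = {(η,x80), (η,x82), (θ,x80), (θ,x82)}
  {η, θ} × {x80, x81, x82} = {(η,x80), (η,x81), (η,x82), (θ,x80), (θ,x81), (θ,x82)}
These 16 distinct sets form the basis B.
Close under arbitrary unions to get τ_{X×Y}; counting gives |τ_{X×Y}| = 36.


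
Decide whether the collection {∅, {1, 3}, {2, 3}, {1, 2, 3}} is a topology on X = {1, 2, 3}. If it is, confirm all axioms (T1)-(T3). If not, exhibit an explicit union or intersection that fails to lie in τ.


τ is NOT a topology on X.

Axiom (T1): ∅ ∈ τ? Yes; X ∈ τ? Yes.
Axiom (T2/T3): check pairwise unions and intersections of members of τ.
Counterexample for (T3): {1, 3} ∩ {2, 3} = {3} ∉ τ. Therefore τ is NOT a topology.


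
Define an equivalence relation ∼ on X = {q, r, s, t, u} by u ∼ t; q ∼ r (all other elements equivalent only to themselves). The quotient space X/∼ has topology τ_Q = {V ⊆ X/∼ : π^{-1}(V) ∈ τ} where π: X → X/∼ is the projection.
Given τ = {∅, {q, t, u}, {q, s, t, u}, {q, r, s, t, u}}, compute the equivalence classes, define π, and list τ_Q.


X/∼ = {[q=r], [s], [t=u]}; |τ_Q| = 2.

Equivalence classes: [q=r], [s], [t=u].
Quotient map π: X → X/∼ sends q ↦ [q=r], r ↦ [q=r], s ↦ [s], t ↦ [t=u], u ↦ [t=u].
For each subset V ⊆ X/∼, compute π^{-1}(V) ⊆ X and check whether π^{-1}(V) ∈ τ. V is open in τ_Q iff π^{-1}(V) ∈ τ.
  V = {}: π^{-1}(V) = ∅ ∈ τ ✓.
  V = {[q=r]}: π^{-1}(V) = {q, r} ∉ τ ✗.
  V = {[s]}: π^{-1}(V) = {s} ∉ τ ✗.
  V = {[q=r], [s]}: π^{-1}(V) = {q, r, s} ∉ τ ✗.
  V = {[t=u]}: π^{-1}(V) = {t, u} ∉ τ ✗.
  V = {[q=r], [t=u]}: π^{-1}(V) = {q, r, t, u} ∉ τ ✗.
  V = {[s], [t=u]}: π^{-1}(V) = {s, t, u} ∉ τ ✗.
  V = {[q=r], [s], [t=u]}: π^{-1}(V) = {q, r, s, t, u} ∈ τ ✓.
Open sets in the quotient: τ_Q = {{}, {[q=r], [s], [t=u]}} (2 elements).
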